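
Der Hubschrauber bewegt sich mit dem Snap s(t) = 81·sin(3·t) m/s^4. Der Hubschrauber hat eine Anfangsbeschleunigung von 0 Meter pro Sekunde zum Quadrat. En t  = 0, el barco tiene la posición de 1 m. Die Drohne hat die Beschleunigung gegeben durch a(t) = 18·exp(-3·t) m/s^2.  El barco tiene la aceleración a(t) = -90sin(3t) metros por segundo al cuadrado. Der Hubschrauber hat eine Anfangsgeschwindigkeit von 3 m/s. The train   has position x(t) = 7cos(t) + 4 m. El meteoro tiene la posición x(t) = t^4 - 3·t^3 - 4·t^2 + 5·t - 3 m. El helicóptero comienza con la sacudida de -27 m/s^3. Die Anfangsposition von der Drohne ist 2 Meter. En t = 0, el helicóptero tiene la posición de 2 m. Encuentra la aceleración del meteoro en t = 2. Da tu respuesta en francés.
Nous devons dériver notre équation de la position x(t) = t^4 - 3·t^3 - 4·t^2 + 5·t - 3 2 fois. En prenant d/dt de x(t), nous trouvons v(t) = 4·t^3 - 9·t^2 - 8·t + 5. En prenant d/dt de v(t), nous trouvons a(t) = 12·t^2 - 18·t - 8. De l'équation de l'accélération a(t) = 12·t^2 - 18·t - 8, nous substituons t = 2 pour obtenir a = 4.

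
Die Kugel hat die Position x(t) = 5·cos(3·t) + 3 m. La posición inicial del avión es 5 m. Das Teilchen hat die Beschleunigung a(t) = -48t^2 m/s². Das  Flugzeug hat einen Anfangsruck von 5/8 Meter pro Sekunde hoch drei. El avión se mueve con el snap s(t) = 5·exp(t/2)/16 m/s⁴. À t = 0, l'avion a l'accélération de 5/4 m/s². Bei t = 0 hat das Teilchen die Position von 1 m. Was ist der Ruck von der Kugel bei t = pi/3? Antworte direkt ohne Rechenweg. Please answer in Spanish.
La respuesta es 0.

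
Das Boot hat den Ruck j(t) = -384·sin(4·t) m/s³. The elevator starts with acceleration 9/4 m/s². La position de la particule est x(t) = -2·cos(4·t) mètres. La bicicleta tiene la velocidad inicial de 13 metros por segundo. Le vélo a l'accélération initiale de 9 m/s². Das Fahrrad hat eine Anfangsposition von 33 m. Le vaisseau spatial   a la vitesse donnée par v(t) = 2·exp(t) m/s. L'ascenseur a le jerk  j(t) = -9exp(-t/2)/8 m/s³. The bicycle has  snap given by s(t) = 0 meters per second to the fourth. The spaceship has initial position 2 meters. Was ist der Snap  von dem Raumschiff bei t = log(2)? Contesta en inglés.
To solve this, we need to take 3 derivatives of our velocity equation v(t) = 2·exp(t). Taking d/dt of v(t), we find a(t) = 2·exp(t). Taking d/dt of a(t), we find j(t) = 2·exp(t). Taking d/dt of j(t), we find s(t) = 2·exp(t). We have snap s(t) = 2·exp(t). Substituting t = log(2): s(log(2)) = 4.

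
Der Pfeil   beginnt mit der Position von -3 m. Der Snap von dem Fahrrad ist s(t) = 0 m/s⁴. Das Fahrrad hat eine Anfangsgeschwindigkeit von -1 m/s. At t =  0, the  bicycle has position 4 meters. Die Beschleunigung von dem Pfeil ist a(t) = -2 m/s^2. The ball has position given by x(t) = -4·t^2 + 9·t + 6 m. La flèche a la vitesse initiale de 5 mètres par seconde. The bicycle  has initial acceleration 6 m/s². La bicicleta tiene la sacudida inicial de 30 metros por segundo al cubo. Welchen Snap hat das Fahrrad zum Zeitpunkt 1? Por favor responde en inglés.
We have snap s(t) = 0. Substituting t = 1: s(1) = 0.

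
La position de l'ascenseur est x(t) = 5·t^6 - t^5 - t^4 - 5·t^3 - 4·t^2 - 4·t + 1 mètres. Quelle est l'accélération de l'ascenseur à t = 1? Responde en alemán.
Ausgehend von der Position x(t) = 5·t^6 - t^5 - t^4 - 5·t^3 - 4·t^2 - 4·t + 1, nehmen wir 2 Ableitungen. Die Ableitung von der Position ergibt die Geschwindigkeit: v(t) = 30·t^5 - 5·t^4 - 4·t^3 - 15·t^2 - 8·t - 4. Die Ableitung von der Geschwindigkeit ergibt die Beschleunigung: a(t) = 150·t^4 - 20·t^3 - 12·t^2 - 30·t - 8. Mit a(t) = 150·t^4 - 20·t^3 - 12·t^2 - 30·t - 8 und Einsetzen von t = 1, finden wir a = 80.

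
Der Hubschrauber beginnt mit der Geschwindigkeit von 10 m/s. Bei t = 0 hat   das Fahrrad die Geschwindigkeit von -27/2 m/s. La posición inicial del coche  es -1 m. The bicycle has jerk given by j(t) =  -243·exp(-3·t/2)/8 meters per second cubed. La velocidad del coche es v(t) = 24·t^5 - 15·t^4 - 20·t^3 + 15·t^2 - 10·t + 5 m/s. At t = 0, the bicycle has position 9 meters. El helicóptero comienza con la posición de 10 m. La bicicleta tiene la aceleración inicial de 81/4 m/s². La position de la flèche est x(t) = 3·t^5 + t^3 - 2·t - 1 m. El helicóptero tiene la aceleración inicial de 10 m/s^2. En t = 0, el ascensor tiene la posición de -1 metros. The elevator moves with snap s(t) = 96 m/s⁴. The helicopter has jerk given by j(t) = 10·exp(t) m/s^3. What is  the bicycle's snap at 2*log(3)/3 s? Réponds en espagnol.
Partiendo de la sacudida j(t) = -243·exp(-3·t/2)/8, tomamos 1 derivada. La derivada de la sacudida da el snap: s(t) = 729·exp(-3·t/2)/16. Tenemos el snap s(t) = 729·exp(-3·t/2)/16. Sustituyendo t = 2*log(3)/3: s(2*log(3)/3) = 243/16.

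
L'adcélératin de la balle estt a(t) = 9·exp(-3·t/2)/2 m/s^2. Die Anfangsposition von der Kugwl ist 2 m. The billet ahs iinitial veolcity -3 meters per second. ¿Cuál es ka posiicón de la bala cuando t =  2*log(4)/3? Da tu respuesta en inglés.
To solve this, we need to take 2 integrals of our acceleration equation a(t) = 9·exp(-3·t/2)/2. The antiderivative of acceleration is velocity. Using v(0) = -3, we get v(t) = -3·exp(-3·t/2). The integral of velocity is position. Using x(0) = 2, we get x(t) = 2·exp(-3·t/2). From the given position equation x(t) = 2·exp(-3·t/2), we substitute t = 2*log(4)/3 to get x = 1/2.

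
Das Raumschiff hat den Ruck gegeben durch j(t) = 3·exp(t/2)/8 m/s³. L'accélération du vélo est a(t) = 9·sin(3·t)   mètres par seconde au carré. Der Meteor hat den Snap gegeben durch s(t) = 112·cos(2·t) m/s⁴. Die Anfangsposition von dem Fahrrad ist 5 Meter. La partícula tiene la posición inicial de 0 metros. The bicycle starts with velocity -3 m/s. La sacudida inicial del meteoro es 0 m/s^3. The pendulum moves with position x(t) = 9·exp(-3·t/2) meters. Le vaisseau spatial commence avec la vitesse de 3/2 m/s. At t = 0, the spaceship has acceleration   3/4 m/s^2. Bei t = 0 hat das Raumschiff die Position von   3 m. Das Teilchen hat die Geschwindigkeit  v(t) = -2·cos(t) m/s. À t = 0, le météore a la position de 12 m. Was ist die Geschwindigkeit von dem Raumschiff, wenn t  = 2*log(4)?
Um dies zu lösen, müssen wir 2 Stammfunktionen unserer Gleichung für den Ruck j(t) = 3·exp(t/2)/8 finden. Durch Integration von dem Ruck und Verwendung der Anfangsbedingung a(0) = 3/4, erhalten wir a(t) = 3·exp(t/2)/4. Mit ∫a(t)dt und Anwendung von v(0) = 3/2, finden wir v(t) = 3·exp(t/2)/2. Mit v(t) = 3·exp(t/2)/2 und Einsetzen von t = 2*log(4), finden wir v = 6.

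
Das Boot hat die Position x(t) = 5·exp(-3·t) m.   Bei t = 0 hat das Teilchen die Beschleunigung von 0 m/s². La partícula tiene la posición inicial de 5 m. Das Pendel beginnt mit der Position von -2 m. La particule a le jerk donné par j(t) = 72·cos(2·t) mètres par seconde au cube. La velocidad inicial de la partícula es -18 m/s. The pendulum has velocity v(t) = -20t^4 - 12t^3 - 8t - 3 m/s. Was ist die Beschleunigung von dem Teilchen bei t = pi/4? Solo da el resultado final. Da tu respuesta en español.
En t = pi/4, a = 36.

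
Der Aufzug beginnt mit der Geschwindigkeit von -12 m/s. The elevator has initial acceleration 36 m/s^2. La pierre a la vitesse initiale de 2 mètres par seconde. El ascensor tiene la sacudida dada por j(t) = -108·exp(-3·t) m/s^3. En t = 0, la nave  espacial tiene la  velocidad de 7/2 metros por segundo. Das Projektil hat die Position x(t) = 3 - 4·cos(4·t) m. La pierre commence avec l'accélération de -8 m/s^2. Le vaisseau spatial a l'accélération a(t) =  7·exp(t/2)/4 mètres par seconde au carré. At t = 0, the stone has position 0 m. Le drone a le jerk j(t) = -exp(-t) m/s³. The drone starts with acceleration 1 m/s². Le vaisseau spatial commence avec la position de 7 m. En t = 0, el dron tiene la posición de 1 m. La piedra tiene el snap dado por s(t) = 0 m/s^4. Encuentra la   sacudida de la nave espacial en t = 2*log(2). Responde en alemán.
Ausgehend von der Beschleunigung a(t) = 7·exp(t/2)/4, nehmen wir 1 Ableitung. Die Ableitung von der Beschleunigung ergibt den Ruck: j(t) = 7·exp(t/2)/8. Wir haben den Ruck j(t) = 7·exp(t/2)/8. Durch Einsetzen von t = 2*log(2): j(2*log(2)) = 7/4.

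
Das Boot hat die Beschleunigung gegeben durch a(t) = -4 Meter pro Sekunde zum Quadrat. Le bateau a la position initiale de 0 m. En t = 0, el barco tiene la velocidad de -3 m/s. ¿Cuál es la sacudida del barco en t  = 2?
Debemos derivar nuestra ecuación de la aceleración a(t) = -4 1 vez. Derivando la aceleración, obtenemos la sacudida: j(t) = 0. Usando j(t) = 0 y sustituyendo t = 2, encontramos j = 0.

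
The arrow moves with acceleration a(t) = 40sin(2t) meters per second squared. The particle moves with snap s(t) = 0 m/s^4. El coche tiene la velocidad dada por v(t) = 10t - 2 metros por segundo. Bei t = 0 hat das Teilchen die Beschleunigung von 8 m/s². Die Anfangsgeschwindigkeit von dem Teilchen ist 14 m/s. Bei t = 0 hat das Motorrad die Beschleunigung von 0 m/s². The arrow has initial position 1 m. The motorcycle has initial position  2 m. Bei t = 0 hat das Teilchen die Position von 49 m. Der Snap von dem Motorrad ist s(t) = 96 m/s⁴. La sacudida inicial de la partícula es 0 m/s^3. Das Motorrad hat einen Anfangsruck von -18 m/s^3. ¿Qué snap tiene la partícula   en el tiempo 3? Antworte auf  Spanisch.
Tenemos el snap s(t) = 0. Sustituyendo t = 3: s(3) = 0.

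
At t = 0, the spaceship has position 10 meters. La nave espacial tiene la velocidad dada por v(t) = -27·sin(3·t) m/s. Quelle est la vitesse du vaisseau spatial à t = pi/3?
De l'équation de la vitesse v(t) = -27·sin(3·t), nous substituons t = pi/3 pour obtenir v = 0.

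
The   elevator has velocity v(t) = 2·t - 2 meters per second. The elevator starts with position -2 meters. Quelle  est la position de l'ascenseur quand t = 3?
Nous devons intégrer notre équation de la vitesse v(t) = 2·t - 2 1 fois. La primitive de la vitesse, avec x(0) = -2, donne la position: x(t) = t^2 - 2·t - 2. En utilisant x(t) = t^2 - 2·t - 2 et en substituant t = 3, nous trouvons x = 1.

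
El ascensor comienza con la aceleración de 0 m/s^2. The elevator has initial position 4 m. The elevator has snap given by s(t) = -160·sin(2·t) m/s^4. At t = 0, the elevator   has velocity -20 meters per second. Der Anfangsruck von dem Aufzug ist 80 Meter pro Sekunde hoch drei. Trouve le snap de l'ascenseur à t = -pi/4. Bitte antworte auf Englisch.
Using s(t) = -160·sin(2·t) and substituting t = -pi/4, we find s = 160.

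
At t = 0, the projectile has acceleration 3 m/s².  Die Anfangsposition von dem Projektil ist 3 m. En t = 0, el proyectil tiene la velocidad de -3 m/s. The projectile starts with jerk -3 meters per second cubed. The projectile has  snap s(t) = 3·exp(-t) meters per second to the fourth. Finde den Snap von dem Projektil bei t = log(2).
Aus der Gleichung für den Snap s(t) = 3·exp(-t), setzen wir t = log(2) ein und erhalten s = 3/2.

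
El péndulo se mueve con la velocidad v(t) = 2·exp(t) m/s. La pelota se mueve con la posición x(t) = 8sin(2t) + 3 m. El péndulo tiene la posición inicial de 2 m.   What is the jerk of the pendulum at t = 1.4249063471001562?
We must differentiate our velocity equation v(t) = 2·exp(t) 2 times. Differentiating velocity, we get acceleration: a(t) = 2·exp(t). The derivative of acceleration gives jerk: j(t) = 2·exp(t). Using j(t) = 2·exp(t) and substituting t = 1.4249063471001562, we find j = 8.31493693109066.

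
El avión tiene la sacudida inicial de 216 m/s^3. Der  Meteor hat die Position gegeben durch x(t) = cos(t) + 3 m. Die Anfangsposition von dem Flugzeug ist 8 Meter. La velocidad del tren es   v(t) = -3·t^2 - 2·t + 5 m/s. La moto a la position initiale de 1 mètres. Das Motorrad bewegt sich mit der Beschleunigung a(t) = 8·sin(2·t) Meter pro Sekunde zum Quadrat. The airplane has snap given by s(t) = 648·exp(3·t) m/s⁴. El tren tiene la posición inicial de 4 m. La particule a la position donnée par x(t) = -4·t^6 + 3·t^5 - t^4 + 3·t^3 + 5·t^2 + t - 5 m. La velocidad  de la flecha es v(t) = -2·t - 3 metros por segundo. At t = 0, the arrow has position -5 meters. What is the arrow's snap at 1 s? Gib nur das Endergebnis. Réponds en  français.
Le snap à t = 1 est s = 0.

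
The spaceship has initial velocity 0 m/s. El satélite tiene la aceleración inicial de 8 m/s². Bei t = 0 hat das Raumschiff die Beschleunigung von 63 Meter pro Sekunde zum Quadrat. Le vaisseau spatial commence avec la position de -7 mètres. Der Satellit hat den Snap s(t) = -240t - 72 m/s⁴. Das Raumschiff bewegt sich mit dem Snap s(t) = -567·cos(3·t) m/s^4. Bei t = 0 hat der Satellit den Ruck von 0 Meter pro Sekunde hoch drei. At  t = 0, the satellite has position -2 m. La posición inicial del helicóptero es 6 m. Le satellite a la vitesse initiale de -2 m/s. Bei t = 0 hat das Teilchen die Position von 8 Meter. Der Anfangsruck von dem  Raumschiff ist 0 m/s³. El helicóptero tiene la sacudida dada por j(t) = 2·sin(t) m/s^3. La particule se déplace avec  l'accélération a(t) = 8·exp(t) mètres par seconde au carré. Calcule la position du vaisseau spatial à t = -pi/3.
Pour résoudre ceci, nous devons prendre 4 intégrales de notre équation du snap s(t) = -567·cos(3·t). La primitive du snap est le jerk. En utilisant j(0) = 0, nous obtenons j(t) = -189·sin(3·t). L'intégrale du jerk est l'accélération. En utilisant a(0) = 63, nous obtenons a(t) = 63·cos(3·t). En intégrant l'accélération et en utilisant la condition initiale v(0) = 0, nous obtenons v(t) = 21·sin(3·t). En prenant ∫v(t)dt et en appliquant x(0) = -7, nous trouvons x(t) = -7·cos(3·t). Nous avons la position x(t) = -7·cos(3·t). En substituant t = -pi/3: x(-pi/3) = 7.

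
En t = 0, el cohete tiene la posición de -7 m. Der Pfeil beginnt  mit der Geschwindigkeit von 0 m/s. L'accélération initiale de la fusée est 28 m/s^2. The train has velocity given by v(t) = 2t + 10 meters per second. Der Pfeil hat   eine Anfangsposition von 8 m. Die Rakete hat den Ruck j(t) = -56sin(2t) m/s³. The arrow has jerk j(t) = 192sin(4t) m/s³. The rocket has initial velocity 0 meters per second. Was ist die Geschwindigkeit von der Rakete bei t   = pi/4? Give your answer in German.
Wir müssen das Integral unserer Gleichung für den Ruck j(t) = -56·sin(2·t) 2-mal finden. Die Stammfunktion von dem Ruck, mit a(0) = 28, ergibt die Beschleunigung: a(t) = 28·cos(2·t). Mit ∫a(t)dt und Anwendung von v(0) = 0, finden wir v(t) = 14·sin(2·t). Aus der Gleichung für die Geschwindigkeit v(t) = 14·sin(2·t), setzen wir t = pi/4 ein und erhalten v = 14.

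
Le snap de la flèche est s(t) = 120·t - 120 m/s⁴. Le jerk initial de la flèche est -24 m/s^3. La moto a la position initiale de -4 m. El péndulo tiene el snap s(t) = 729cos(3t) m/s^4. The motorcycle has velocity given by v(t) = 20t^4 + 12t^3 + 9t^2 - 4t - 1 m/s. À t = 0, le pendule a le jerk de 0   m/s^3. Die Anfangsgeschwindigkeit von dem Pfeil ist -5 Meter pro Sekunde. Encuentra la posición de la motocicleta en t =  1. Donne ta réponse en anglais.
To solve this, we need to take 1 antiderivative of our velocity equation v(t) = 20·t^4 + 12·t^3 + 9·t^2 - 4·t - 1. Integrating velocity and using the initial condition x(0) = -4, we get x(t) = 4·t^5 + 3·t^4 + 3·t^3 - 2·t^2 - t - 4. From the given position equation x(t) = 4·t^5 + 3·t^4 + 3·t^3 - 2·t^2 - t - 4, we substitute t = 1 to get x = 3.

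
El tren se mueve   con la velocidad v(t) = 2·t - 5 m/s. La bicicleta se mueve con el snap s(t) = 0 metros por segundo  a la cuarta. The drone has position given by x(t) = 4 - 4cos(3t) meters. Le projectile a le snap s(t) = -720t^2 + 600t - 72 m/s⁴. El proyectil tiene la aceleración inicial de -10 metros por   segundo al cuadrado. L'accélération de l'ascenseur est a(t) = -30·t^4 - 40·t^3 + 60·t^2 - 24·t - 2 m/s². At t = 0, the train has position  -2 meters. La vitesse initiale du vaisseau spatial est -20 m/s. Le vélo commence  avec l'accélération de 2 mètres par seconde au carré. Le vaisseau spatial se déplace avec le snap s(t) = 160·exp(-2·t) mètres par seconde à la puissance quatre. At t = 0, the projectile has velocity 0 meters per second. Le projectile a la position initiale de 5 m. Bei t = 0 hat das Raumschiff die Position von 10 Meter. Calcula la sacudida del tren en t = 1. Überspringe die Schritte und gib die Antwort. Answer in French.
À t = 1, j = 0.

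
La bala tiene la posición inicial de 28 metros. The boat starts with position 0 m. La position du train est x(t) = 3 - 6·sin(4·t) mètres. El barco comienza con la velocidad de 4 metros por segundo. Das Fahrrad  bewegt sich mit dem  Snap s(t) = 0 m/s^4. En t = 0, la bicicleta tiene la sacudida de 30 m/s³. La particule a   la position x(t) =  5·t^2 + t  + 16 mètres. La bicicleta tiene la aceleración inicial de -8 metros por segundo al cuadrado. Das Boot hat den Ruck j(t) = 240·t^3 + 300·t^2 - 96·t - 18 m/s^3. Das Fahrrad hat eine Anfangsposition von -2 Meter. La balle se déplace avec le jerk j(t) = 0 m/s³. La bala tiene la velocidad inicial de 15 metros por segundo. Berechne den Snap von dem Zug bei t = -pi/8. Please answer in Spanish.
Debemos derivar nuestra ecuación de la posición x(t) = 3 - 6·sin(4·t) 4 veces. La derivada de la posición da la velocidad: v(t) = -24·cos(4·t). Derivando la velocidad, obtenemos la aceleración: a(t) = 96·sin(4·t). Tomando d/dt de a(t), encontramos j(t) = 384·cos(4·t). La derivada de la sacudida da el snap: s(t) = -1536·sin(4·t). Tenemos el snap s(t) = -1536·sin(4·t). Sustituyendo t = -pi/8: s(-pi/8) = 1536.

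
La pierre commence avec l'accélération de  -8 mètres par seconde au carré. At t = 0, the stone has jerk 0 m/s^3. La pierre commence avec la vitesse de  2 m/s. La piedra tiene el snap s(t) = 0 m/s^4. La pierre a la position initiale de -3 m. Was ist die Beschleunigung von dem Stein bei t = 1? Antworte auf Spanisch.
Partiendo del snap s(t) = 0, tomamos 2 integrales. La antiderivada del snap es la sacudida. Usando j(0) = 0, obtenemos j(t) = 0. La integral de la sacudida es la aceleración. Usando a(0) = -8, obtenemos a(t) = -8. Usando a(t) = -8 y sustituyendo t = 1, encontramos a = -8.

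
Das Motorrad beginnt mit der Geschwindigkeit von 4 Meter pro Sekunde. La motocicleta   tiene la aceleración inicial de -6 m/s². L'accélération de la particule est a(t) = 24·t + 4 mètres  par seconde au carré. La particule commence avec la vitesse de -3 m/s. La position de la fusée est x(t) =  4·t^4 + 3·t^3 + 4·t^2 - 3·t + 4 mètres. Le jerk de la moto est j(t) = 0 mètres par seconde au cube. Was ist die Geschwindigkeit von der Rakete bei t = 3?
Ausgehend von der Position x(t) = 4·t^4 + 3·t^3 + 4·t^2 - 3·t + 4, nehmen wir 1 Ableitung. Mit d/dt von x(t) finden wir v(t) = 16·t^3 + 9·t^2 + 8·t - 3. Mit v(t) = 16·t^3 + 9·t^2 + 8·t - 3 und Einsetzen von t = 3, finden wir v = 534.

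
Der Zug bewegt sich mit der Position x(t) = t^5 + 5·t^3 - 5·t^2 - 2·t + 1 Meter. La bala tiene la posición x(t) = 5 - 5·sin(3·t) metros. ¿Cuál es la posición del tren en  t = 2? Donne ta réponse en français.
En utilisant x(t) = t^5 + 5·t^3 - 5·t^2 - 2·t + 1 et en substituant t = 2, nous trouvons x = 49.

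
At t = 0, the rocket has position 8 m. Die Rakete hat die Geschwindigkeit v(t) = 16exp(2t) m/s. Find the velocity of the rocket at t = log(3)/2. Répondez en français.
Nous avons la vitesse v(t) = 16·exp(2·t). En substituant t = log(3)/2: v(log(3)/2) = 48.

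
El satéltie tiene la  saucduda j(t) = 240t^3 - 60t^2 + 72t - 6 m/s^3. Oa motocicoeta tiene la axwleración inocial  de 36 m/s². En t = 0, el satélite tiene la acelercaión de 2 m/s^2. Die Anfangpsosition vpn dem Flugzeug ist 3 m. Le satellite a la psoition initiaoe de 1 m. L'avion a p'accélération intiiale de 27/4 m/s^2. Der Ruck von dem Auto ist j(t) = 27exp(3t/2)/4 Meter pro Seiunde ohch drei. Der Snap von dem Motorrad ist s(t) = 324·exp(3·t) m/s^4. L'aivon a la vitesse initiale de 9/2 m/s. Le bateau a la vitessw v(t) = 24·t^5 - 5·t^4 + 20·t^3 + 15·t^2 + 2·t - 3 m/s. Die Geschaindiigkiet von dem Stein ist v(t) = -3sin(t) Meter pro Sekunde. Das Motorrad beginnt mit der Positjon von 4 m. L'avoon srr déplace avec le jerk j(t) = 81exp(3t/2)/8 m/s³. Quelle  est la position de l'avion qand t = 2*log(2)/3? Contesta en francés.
En partant du jerk j(t) = 81·exp(3·t/2)/8, nous prenons 3 primitives. En intégrant le jerk et en utilisant la condition initiale a(0) = 27/4, nous obtenons a(t) = 27·exp(3·t/2)/4. En prenant ∫a(t)dt et en appliquant v(0) = 9/2, nous trouvons v(t) = 9·exp(3·t/2)/2. En intégrant la vitesse et en utilisant la condition initiale x(0) = 3, nous obtenons x(t) = 3·exp(3·t/2). De l'équation de la position x(t) = 3·exp(3·t/2), nous substituons t = 2*log(2)/3 pour obtenir x = 6.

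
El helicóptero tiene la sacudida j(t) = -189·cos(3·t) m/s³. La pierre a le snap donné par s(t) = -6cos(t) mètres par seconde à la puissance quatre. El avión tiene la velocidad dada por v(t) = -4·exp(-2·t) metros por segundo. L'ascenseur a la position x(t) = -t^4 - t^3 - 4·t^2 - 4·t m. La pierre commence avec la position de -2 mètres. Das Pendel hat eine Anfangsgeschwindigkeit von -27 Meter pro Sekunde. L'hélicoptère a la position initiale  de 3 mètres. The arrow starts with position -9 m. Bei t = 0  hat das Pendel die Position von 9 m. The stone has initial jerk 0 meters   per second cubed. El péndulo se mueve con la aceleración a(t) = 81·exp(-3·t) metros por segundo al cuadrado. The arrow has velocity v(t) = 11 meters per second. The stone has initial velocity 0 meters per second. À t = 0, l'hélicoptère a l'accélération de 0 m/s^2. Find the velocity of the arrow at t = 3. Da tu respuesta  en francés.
Nous avons la vitesse v(t) = 11. En substituant t = 3: v(3) = 11.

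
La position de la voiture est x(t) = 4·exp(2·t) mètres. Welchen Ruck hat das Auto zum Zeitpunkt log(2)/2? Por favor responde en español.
Debemos derivar nuestra ecuación de la posición x(t) = 4·exp(2·t) 3 veces. Tomando d/dt de x(t), encontramos v(t) = 8·exp(2·t). Tomando d/dt de v(t), encontramos a(t) = 16·exp(2·t). Derivando la aceleración, obtenemos la sacudida: j(t) = 32·exp(2·t). De la ecuación de la sacudida j(t) = 32·exp(2·t), sustituimos t = log(2)/2 para obtener j = 64.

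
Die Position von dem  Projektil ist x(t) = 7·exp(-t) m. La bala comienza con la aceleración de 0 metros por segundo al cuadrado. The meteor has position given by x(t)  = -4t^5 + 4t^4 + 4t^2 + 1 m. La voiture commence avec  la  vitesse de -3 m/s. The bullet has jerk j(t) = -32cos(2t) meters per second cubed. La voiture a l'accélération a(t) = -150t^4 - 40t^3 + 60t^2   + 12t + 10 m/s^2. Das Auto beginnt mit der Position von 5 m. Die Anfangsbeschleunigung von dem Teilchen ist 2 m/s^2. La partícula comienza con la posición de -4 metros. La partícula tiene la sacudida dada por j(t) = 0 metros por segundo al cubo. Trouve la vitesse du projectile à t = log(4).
Pour résoudre ceci, nous devons prendre 1 dérivée de notre équation de la position x(t) = 7·exp(-t). En dérivant la position, nous obtenons la vitesse: v(t) = -7·exp(-t). En utilisant v(t) = -7·exp(-t) et en substituant t = log(4), nous trouvons v = -7/4.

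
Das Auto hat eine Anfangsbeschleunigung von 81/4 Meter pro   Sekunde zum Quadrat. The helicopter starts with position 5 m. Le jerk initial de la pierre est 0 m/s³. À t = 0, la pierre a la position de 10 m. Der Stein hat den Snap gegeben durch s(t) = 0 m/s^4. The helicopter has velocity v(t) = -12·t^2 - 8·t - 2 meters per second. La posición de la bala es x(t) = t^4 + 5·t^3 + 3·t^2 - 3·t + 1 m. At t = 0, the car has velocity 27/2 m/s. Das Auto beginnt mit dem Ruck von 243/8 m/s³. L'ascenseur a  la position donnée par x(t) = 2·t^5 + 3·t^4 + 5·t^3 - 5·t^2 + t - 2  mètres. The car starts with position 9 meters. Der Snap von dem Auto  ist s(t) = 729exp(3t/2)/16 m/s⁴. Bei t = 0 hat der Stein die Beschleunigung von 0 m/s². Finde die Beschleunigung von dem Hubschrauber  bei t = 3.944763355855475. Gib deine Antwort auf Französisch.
Pour résoudre ceci, nous devons prendre 1 dérivée de notre équation de la vitesse v(t) = -12·t^2 - 8·t - 2. En dérivant la vitesse, nous obtenons l'accélération: a(t) = -24·t - 8. De l'équation de l'accélération a(t) = -24·t - 8, nous substituons t = 3.944763355855475 pour obtenir a = -102.674320540531.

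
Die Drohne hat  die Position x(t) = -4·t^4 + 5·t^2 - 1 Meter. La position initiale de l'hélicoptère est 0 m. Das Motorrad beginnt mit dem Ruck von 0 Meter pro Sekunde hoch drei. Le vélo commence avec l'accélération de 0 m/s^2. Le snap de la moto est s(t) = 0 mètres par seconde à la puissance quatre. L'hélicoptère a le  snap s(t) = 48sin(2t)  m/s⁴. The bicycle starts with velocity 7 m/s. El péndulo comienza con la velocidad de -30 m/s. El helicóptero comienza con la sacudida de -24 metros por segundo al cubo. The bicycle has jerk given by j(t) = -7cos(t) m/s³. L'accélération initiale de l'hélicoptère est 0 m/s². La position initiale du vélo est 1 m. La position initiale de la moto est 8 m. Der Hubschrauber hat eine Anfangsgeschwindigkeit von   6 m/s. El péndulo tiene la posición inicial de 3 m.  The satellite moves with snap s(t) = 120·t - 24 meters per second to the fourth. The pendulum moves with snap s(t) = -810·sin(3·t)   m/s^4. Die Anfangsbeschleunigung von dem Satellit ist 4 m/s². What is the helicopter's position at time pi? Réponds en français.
Pour résoudre ceci, nous devons prendre 4 primitives de notre équation du snap s(t) = 48·sin(2·t). En prenant ∫s(t)dt et en appliquant j(0) = -24, nous trouvons j(t) = -24·cos(2·t). La primitive du jerk est l'accélération. En utilisant a(0) = 0, nous obtenons a(t) = -12·sin(2·t). L'intégrale de l'accélération est la vitesse. En utilisant v(0) = 6, nous obtenons v(t) = 6·cos(2·t). En prenant ∫v(t)dt et en appliquant x(0) = 0, nous trouvons x(t) = 3·sin(2·t). Nous avons la position x(t) = 3·sin(2·t). En substituant t = pi: x(pi) = 0.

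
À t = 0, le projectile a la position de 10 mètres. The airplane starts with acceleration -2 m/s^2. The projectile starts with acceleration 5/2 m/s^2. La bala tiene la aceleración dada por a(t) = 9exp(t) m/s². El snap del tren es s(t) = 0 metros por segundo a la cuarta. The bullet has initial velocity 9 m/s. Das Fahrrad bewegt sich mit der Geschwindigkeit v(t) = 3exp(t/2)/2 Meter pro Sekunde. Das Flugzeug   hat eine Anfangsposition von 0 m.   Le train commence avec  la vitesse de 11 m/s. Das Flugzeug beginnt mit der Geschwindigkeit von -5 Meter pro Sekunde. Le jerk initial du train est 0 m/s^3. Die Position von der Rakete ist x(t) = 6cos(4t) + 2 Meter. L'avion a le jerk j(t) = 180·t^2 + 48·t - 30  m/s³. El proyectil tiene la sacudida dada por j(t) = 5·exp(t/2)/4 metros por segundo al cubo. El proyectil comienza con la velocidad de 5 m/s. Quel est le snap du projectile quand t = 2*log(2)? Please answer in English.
To solve this, we need to take 1 derivative of our jerk equation j(t) = 5·exp(t/2)/4. The derivative of jerk gives snap: s(t) = 5·exp(t/2)/8. From the given snap equation s(t) = 5·exp(t/2)/8, we substitute t = 2*log(2) to get s = 5/4.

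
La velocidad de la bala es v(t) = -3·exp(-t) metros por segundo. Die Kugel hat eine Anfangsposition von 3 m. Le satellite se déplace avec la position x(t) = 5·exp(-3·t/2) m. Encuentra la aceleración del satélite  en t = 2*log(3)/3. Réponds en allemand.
Ausgehend von der Position x(t) = 5·exp(-3·t/2), nehmen wir 2 Ableitungen. Durch Ableiten von der Position erhalten wir die Geschwindigkeit: v(t) = -15·exp(-3·t/2)/2. Die Ableitung von der Geschwindigkeit ergibt die Beschleunigung: a(t) = 45·exp(-3·t/2)/4. Wir haben die Beschleunigung a(t) = 45·exp(-3·t/2)/4. Durch Einsetzen von t = 2*log(3)/3: a(2*log(3)/3) = 15/4.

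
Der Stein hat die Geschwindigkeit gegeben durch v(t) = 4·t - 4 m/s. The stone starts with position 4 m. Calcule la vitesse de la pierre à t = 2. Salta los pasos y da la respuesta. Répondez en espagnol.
La respuesta es 4.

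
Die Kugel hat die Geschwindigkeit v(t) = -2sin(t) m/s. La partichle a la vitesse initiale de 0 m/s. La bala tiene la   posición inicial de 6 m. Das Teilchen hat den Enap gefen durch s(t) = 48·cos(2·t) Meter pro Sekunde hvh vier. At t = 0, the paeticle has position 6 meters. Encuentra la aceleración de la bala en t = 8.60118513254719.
Partiendo de la velocidad v(t) = -2·sin(t), tomamos 1 derivada. La derivada de la velocidad da la aceleración: a(t) = -2·cos(t). Tenemos la aceleración a(t) = -2·cos(t). Sustituyendo t = 8.60118513254719: a(8.60118513254719) = 1.35917985675028.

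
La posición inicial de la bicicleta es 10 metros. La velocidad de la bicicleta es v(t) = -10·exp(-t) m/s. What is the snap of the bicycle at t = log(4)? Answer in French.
En partant de la vitesse v(t) = -10·exp(-t), nous prenons 3 dérivées. La dérivée de la vitesse donne l'accélération: a(t) = 10·exp(-t). En prenant d/dt de a(t), nous trouvons j(t) = -10·exp(-t). La dérivée du jerk donne le snap: s(t) = 10·exp(-t). Nous avons le snap s(t) = 10·exp(-t). En substituant t = log(4): s(log(4)) = 5/2.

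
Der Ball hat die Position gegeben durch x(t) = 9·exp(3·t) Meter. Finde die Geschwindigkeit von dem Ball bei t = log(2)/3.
Um dies zu lösen, müssen wir 1 Ableitung unserer Gleichung für die Position x(t) = 9·exp(3·t) nehmen. Durch Ableiten von der Position erhalten wir die Geschwindigkeit: v(t) = 27·exp(3·t). Aus der Gleichung für die Geschwindigkeit v(t) = 27·exp(3·t), setzen wir t = log(2)/3 ein und erhalten v = 54.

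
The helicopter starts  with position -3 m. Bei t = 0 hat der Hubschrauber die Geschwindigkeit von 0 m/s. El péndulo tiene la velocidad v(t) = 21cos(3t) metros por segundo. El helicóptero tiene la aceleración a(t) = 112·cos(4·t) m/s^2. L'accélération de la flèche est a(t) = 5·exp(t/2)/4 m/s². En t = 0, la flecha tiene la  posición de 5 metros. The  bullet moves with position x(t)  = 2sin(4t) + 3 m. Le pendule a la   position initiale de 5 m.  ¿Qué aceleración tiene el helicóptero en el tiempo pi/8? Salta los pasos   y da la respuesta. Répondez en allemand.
Die Antwort ist 0.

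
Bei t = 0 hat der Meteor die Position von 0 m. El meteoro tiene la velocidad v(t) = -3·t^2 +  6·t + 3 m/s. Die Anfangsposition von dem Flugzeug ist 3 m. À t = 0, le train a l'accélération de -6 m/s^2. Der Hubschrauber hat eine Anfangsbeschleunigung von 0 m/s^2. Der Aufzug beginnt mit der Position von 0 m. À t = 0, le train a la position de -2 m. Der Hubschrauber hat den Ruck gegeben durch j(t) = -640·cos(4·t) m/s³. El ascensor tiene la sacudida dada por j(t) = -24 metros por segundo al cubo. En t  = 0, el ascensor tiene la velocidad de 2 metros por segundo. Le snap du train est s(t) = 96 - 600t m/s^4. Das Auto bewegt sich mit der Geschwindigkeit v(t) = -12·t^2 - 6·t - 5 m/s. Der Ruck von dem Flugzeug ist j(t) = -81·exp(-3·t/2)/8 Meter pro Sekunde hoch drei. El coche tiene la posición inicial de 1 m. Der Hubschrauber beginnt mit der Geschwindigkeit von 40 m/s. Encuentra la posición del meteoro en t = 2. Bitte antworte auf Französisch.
En partant de la vitesse v(t) = -3·t^2 + 6·t + 3, nous prenons 1 intégrale. L'intégrale de la vitesse est la position. En utilisant x(0) = 0, nous obtenons x(t) = -t^3 + 3·t^2 + 3·t. Nous avons la position x(t) = -t^3 + 3·t^2 + 3·t. En substituant t = 2: x(2) = 10.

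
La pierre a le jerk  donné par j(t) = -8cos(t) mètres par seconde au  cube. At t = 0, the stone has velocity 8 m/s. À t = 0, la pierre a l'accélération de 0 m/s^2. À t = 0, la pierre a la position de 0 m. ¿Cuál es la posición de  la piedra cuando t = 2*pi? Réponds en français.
En partant du jerk j(t) = -8·cos(t), nous prenons 3 intégrales. En prenant ∫j(t)dt et en appliquant a(0) = 0, nous trouvons a(t) = -8·sin(t). L'intégrale de l'accélération est la vitesse. En utilisant v(0) = 8, nous obtenons v(t) = 8·cos(t). En prenant ∫v(t)dt et en appliquant x(0) = 0, nous trouvons x(t) = 8·sin(t). En utilisant x(t) = 8·sin(t) et en substituant t = 2*pi, nous trouvons x = 0.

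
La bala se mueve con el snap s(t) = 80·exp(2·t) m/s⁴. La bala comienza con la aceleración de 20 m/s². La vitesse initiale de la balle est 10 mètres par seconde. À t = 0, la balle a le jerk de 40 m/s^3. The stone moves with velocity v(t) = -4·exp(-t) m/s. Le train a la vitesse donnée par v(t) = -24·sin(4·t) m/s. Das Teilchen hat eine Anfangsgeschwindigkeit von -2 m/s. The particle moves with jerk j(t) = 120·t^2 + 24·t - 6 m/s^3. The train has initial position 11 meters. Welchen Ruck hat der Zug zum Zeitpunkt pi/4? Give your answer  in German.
Um dies zu lösen, müssen wir 2 Ableitungen unserer Gleichung für die Geschwindigkeit v(t) = -24·sin(4·t) nehmen. Die Ableitung von der Geschwindigkeit ergibt die Beschleunigung: a(t) = -96·cos(4·t). Mit d/dt von a(t) finden wir j(t) = 384·sin(4·t). Mit j(t) = 384·sin(4·t) und Einsetzen von t = pi/4, finden wir j = 0.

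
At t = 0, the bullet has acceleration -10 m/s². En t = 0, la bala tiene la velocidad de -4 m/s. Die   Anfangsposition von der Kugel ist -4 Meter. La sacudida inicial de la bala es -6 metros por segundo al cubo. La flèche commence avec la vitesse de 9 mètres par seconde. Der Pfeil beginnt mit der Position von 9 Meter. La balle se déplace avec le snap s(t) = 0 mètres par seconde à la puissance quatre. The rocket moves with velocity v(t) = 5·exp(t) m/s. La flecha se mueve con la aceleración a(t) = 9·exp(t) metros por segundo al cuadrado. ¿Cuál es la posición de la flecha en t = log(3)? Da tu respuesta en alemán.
Ausgehend von der Beschleunigung a(t) = 9·exp(t), nehmen wir 2 Stammfunktionen. Das Integral von der Beschleunigung, mit v(0) = 9, ergibt die Geschwindigkeit: v(t) = 9·exp(t). Die Stammfunktion von der Geschwindigkeit, mit x(0) = 9, ergibt die Position: x(t) = 9·exp(t). Aus der Gleichung für die Position x(t) = 9·exp(t), setzen wir t = log(3) ein und erhalten x = 27.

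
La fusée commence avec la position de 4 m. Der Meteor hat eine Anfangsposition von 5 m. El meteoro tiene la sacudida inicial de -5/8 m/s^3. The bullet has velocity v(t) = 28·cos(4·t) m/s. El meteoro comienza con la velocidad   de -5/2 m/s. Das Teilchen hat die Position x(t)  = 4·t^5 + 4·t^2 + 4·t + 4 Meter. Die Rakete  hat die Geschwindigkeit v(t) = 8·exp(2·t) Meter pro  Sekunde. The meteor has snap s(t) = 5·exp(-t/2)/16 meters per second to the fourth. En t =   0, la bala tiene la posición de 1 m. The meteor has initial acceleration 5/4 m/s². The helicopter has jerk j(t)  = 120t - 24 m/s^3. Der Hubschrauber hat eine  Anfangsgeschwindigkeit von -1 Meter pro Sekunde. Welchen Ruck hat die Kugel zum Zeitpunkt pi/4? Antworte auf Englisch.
We must differentiate our velocity equation v(t) = 28·cos(4·t) 2 times. Differentiating velocity, we get acceleration: a(t) = -112·sin(4·t). The derivative of acceleration gives jerk: j(t) = -448·cos(4·t). We have jerk j(t) = -448·cos(4·t). Substituting t = pi/4: j(pi/4) = 448.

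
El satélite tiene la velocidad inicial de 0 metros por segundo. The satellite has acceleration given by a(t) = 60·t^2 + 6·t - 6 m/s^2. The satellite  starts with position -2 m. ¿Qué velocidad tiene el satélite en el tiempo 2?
Partiendo de la aceleración a(t) = 60·t^2 + 6·t - 6, tomamos 1 integral. Tomando ∫a(t)dt y aplicando v(0) = 0, encontramos v(t) = t·(20·t^2 + 3·t - 6). Usando v(t) = t·(20·t^2 + 3·t - 6) y sustituyendo t = 2, encontramos v = 160.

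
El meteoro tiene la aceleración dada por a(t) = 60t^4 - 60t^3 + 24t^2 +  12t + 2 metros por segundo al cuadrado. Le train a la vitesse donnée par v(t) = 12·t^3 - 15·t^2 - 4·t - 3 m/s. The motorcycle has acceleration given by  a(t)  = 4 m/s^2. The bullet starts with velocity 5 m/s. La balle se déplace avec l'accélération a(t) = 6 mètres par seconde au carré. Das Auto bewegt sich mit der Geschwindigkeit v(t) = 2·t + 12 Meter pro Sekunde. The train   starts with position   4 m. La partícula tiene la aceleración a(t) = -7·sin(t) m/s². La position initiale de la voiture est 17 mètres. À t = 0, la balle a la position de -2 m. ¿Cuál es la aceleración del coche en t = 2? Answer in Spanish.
Para resolver esto, necesitamos tomar 1 derivada de nuestra ecuación de la velocidad v(t) = 2·t + 12. La derivada de la velocidad da la aceleración: a(t) = 2. Tenemos la aceleración a(t) = 2. Sustituyendo t = 2: a(2) = 2.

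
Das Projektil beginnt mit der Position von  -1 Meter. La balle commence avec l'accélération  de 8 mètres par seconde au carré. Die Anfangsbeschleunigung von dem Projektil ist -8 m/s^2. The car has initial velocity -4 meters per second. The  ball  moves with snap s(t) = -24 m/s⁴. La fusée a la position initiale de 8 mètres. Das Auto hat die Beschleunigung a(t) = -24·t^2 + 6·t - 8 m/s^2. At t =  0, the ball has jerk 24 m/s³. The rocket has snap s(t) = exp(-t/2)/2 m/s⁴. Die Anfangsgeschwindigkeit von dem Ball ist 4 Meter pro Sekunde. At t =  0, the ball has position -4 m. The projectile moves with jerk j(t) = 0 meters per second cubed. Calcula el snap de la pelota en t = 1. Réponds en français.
En utilisant s(t) = -24 et en substituant t = 1, nous trouvons s = -24.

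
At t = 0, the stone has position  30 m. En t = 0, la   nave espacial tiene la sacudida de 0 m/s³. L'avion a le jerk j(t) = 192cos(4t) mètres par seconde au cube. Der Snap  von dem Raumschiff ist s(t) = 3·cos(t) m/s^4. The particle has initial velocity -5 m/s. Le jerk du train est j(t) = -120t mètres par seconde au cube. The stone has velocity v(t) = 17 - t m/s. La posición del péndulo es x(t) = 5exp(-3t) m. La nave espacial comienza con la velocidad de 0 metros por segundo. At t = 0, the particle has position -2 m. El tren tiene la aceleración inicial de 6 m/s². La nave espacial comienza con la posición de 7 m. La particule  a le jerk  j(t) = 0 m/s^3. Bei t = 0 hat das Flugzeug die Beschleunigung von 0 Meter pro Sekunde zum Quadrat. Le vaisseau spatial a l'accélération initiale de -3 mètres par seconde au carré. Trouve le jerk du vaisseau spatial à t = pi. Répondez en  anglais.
We must find the integral of our snap equation s(t) = 3·cos(t) 1 time. The antiderivative of snap, with j(0) = 0, gives jerk: j(t) = 3·sin(t). We have jerk j(t) = 3·sin(t). Substituting t = pi: j(pi) = 0.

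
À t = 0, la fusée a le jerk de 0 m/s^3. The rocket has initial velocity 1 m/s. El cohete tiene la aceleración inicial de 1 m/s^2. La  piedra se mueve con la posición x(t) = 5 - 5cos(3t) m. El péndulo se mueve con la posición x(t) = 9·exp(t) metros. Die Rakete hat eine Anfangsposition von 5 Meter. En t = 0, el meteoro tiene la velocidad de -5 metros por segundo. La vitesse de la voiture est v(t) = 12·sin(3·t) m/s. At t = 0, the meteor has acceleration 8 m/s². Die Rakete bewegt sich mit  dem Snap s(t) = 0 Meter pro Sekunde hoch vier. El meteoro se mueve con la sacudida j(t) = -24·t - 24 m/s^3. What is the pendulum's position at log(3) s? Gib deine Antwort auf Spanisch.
Usando x(t) = 9·exp(t) y sustituyendo t = log(3), encontramos x = 27.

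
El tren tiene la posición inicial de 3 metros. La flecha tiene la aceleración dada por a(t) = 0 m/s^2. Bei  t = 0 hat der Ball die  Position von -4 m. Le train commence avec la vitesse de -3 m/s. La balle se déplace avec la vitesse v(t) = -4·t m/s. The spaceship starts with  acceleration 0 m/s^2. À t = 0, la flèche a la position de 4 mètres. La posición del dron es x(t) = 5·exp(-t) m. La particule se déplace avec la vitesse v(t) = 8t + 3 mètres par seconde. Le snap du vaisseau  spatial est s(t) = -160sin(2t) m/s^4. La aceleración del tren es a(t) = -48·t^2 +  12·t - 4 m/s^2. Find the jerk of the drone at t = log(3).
We must differentiate our position equation x(t) = 5·exp(-t) 3 times. Taking d/dt of x(t), we find v(t) = -5·exp(-t). The derivative of velocity gives acceleration: a(t) = 5·exp(-t). Taking d/dt of a(t), we find j(t) = -5·exp(-t). From the given jerk equation j(t) = -5·exp(-t), we substitute t = log(3) to get j = -5/3.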